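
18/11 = 1.64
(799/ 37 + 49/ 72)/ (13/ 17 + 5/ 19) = 19167143/ 884448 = 21.67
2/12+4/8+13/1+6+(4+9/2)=169/6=28.17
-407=-407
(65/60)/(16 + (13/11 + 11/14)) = 1001/16602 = 0.06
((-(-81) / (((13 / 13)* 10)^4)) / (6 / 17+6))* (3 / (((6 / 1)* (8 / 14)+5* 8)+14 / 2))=1071 / 14120000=0.00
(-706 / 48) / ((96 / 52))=-4589 / 576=-7.97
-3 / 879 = -1 / 293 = -0.00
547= 547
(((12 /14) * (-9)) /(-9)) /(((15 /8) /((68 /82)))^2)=147968 /882525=0.17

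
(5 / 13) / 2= 5 / 26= 0.19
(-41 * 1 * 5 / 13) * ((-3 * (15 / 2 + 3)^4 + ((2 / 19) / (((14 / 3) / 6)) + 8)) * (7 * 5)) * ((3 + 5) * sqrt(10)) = 6116932475 * sqrt(10) / 38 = 509037866.17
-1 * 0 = 0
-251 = -251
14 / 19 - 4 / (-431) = 6110 / 8189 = 0.75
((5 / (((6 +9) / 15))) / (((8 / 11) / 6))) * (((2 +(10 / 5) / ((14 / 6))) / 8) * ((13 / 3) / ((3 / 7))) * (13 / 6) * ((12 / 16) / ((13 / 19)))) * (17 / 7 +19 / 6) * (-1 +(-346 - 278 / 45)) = -50738005175 / 72576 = -699101.70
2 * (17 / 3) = 34 / 3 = 11.33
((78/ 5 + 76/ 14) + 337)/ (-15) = -4177/ 175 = -23.87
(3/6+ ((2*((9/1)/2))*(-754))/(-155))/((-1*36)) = -13727/11160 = -1.23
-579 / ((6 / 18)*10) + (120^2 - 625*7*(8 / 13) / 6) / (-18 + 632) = -18076601 / 119730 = -150.98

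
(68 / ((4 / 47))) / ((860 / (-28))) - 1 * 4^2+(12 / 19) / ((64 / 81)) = -2693787 / 65360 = -41.21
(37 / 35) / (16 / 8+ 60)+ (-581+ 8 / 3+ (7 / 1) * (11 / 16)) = -29868077 / 52080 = -573.50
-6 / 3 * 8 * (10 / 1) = -160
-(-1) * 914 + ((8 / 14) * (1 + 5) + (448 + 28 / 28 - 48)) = 9229 / 7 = 1318.43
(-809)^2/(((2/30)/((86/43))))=19634430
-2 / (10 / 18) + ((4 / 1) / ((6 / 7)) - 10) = -134 / 15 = -8.93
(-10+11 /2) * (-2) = 9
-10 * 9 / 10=-9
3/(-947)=-3/947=-0.00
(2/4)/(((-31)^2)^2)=1/1847042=0.00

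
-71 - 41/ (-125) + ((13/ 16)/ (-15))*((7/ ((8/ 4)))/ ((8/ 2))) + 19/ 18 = -10031593/ 144000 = -69.66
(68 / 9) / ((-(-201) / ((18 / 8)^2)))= 51 / 268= 0.19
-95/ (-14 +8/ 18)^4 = -623295/ 221533456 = -0.00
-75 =-75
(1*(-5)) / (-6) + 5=35 / 6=5.83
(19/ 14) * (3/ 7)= 57/ 98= 0.58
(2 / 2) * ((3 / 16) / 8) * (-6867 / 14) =-2943 / 256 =-11.50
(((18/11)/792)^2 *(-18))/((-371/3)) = 27/43454488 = 0.00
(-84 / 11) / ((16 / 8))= -42 / 11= -3.82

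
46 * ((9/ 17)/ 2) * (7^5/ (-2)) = -3479049/ 34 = -102324.97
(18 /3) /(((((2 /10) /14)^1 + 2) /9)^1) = 1260 /47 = 26.81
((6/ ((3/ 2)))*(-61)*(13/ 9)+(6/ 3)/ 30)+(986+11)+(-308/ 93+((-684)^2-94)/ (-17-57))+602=-262090529/ 51615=-5077.80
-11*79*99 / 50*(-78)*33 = 110721897 / 25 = 4428875.88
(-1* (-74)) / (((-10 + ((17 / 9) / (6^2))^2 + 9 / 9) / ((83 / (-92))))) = 161190648 / 21723385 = 7.42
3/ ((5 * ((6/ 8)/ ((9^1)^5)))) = 236196/ 5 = 47239.20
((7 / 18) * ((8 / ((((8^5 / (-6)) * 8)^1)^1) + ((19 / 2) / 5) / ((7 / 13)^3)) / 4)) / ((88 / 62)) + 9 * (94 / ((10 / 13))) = 13996323221753 / 12716605440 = 1100.63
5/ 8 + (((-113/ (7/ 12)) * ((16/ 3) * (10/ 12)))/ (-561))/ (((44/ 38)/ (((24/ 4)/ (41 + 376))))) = 92813905/ 144105192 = 0.64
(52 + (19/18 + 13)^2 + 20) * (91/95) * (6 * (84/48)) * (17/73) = 945772373/1497960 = 631.37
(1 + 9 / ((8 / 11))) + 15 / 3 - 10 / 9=1243 / 72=17.26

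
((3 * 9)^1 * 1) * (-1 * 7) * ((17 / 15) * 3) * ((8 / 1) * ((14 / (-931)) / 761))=0.10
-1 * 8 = -8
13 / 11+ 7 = 90 / 11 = 8.18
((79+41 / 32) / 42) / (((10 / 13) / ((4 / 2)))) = 4771 / 960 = 4.97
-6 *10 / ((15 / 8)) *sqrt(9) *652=-62592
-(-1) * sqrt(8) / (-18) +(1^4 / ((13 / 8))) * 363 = 223.23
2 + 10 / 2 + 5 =12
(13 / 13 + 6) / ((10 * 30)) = 7 / 300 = 0.02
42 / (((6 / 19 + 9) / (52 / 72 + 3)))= 8911 / 531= 16.78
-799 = -799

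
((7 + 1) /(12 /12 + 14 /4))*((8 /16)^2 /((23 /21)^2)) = 196 /529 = 0.37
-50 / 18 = -25 / 9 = -2.78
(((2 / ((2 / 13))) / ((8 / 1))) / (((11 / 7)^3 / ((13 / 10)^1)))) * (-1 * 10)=-57967 / 10648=-5.44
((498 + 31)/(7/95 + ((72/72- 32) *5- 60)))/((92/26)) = -28405/40836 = -0.70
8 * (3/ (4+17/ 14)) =336/ 73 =4.60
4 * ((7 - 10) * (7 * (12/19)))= -1008/19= -53.05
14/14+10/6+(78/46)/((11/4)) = 2492/759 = 3.28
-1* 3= -3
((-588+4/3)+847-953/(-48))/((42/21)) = 4483/32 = 140.09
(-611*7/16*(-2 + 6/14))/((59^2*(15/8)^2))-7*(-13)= 71300359/783225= 91.03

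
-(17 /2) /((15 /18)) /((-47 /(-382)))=-19482 /235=-82.90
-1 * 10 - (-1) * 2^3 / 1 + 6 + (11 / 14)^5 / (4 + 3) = 15220123 / 3764768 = 4.04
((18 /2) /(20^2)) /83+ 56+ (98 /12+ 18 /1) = 8183827 /99600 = 82.17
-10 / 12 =-0.83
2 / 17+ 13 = 223 / 17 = 13.12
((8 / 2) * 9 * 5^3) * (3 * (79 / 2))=533250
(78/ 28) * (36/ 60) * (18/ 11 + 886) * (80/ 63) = 1883.96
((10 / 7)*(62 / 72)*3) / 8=155 / 336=0.46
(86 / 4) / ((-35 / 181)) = -7783 / 70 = -111.19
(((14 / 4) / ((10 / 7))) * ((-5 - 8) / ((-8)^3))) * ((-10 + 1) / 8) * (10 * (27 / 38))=-154791 / 311296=-0.50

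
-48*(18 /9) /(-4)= 24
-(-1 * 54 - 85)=139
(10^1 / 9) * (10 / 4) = 25 / 9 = 2.78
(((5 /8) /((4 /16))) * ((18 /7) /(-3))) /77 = -15 /539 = -0.03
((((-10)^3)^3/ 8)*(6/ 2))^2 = 140625000000000000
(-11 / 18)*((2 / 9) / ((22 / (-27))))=1 / 6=0.17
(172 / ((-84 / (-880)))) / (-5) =-7568 / 21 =-360.38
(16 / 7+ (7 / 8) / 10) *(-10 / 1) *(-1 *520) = 86385 / 7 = 12340.71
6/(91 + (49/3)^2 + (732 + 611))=54/15307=0.00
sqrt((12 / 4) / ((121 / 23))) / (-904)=-sqrt(69) / 9944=-0.00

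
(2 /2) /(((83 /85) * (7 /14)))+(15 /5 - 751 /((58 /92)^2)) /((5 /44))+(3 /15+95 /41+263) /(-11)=-2616678223579 /157405765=-16623.78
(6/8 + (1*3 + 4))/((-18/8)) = -31/9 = -3.44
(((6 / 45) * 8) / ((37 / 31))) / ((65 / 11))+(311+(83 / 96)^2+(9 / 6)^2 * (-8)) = 32570564257 / 110822400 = 293.90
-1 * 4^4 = -256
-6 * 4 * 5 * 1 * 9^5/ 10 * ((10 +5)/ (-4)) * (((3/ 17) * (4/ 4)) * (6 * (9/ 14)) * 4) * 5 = 4304672100/ 119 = 36173715.13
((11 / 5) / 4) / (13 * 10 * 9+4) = 11 / 23480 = 0.00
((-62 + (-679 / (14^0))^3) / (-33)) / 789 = 34782989 / 2893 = 12023.16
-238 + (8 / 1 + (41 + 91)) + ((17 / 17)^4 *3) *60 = 82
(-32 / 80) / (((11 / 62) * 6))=-62 / 165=-0.38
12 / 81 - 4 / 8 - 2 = -127 / 54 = -2.35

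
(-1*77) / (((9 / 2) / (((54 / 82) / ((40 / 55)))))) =-2541 / 164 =-15.49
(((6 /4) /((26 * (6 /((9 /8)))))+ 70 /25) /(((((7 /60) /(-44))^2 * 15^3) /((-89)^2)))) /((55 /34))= 138559898488 /238875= 580051.90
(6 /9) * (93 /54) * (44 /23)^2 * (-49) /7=-420112 /14283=-29.41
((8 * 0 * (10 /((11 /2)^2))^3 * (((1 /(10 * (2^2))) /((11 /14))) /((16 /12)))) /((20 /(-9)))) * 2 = 0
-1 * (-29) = 29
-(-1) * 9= 9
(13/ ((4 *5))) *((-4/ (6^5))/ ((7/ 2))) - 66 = -8981293/ 136080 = -66.00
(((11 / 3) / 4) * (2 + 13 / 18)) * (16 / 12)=3.33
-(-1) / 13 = 1 / 13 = 0.08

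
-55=-55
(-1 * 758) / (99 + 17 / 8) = -6064 / 809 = -7.50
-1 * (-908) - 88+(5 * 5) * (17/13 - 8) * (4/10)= 9790/13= 753.08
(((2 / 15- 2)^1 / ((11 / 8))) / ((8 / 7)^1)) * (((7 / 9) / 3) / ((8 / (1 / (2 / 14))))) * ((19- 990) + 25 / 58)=135159493 / 516780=261.54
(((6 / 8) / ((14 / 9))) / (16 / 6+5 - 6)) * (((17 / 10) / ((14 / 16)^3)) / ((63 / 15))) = 14688 / 84035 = 0.17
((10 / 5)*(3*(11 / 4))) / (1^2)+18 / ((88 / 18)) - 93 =-801 / 11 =-72.82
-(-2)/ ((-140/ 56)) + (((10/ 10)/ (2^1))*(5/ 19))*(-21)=-677/ 190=-3.56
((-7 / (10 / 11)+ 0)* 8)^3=-29218112 / 125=-233744.90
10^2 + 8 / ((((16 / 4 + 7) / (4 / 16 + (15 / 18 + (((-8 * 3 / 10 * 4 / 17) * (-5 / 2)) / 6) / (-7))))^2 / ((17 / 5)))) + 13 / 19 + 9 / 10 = 8775672128 / 86178015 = 101.83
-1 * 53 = -53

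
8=8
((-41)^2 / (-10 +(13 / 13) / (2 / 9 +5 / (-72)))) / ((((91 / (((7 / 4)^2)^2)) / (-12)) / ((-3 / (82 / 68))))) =-23668029 / 15808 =-1497.22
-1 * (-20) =20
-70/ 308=-5/ 22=-0.23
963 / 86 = 11.20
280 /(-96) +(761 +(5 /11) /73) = 7304951 /9636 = 758.09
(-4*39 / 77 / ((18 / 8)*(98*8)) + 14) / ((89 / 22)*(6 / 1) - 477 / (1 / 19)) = -158453 / 102309354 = -0.00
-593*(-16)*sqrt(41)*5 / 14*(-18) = -426960*sqrt(41) / 7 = -390553.99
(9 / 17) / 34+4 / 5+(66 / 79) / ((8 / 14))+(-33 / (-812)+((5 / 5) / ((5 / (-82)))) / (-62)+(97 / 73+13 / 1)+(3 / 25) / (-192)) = 283786739901341 / 16781296414400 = 16.91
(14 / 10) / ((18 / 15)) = 7 / 6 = 1.17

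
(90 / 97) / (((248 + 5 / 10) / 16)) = 2880 / 48209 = 0.06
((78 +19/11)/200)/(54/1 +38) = 877/202400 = 0.00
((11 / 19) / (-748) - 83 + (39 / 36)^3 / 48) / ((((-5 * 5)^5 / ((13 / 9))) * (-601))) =-28898438413 / 1415156670000000000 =-0.00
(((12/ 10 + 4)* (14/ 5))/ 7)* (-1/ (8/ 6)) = -1.56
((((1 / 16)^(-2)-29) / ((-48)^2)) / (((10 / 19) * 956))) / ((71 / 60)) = 0.00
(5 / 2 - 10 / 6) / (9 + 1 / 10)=25 / 273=0.09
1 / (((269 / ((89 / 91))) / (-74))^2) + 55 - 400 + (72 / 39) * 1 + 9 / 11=-2256006441622 / 6591435851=-342.26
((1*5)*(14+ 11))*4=500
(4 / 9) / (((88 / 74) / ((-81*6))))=-1998 / 11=-181.64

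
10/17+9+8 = 299/17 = 17.59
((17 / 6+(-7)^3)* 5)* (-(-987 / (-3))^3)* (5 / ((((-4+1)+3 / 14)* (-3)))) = 36237783899.07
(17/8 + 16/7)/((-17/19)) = -4693/952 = -4.93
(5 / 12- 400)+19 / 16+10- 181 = -569.40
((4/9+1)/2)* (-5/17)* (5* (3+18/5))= -715/102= -7.01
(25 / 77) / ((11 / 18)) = 450 / 847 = 0.53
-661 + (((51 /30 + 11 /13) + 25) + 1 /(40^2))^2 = 42323018729 /432640000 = 97.83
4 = 4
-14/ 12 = -7/ 6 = -1.17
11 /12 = 0.92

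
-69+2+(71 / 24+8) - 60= -2785 / 24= -116.04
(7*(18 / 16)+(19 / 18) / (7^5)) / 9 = 0.88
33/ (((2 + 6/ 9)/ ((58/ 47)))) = 2871/ 188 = 15.27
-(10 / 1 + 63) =-73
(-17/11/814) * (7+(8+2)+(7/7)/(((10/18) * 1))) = -799/22385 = -0.04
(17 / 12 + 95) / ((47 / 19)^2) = 417677 / 26508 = 15.76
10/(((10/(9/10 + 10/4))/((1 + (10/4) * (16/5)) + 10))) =323/5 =64.60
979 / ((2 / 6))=2937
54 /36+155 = 313 /2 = 156.50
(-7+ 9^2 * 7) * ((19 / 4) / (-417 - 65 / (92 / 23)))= -10640 / 1733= -6.14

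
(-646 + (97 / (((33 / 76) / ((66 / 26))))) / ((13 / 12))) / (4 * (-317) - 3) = 20710 / 214799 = 0.10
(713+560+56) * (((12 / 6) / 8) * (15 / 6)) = 6645 / 8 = 830.62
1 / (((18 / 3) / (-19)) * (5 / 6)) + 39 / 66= -353 / 110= -3.21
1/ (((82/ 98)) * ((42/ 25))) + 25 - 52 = -6467/ 246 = -26.29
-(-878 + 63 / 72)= 7017 / 8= 877.12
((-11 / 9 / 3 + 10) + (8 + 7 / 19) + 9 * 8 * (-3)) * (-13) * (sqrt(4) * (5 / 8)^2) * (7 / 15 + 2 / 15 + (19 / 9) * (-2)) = -538194215 / 73872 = -7285.50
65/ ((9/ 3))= 65/ 3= 21.67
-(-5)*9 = 45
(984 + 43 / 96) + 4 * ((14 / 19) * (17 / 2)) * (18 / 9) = 1887025 / 1824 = 1034.55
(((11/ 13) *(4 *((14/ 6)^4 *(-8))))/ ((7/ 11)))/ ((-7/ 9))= 189728/ 117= 1621.61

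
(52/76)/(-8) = -13/152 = -0.09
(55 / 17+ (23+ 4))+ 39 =1177 / 17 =69.24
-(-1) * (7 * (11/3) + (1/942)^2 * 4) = 5693920/221841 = 25.67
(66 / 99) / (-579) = -2 / 1737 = -0.00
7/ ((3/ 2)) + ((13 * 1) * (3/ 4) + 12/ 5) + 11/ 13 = 13777/ 780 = 17.66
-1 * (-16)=16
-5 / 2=-2.50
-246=-246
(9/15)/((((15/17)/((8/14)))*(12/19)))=323/525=0.62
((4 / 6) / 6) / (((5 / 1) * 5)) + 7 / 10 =317 / 450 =0.70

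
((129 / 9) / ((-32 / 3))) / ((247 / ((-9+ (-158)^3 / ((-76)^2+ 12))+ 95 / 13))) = 17268327 / 4646317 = 3.72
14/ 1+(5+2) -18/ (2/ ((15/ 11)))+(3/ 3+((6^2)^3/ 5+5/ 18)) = 9341.21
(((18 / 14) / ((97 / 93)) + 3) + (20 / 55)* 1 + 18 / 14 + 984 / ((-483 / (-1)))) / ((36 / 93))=20.46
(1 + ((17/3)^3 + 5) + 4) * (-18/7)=-10366/21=-493.62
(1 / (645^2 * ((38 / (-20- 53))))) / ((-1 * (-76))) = -73 / 1201480200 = -0.00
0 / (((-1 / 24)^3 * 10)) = 0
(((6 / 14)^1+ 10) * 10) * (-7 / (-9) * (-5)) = -3650 / 9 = -405.56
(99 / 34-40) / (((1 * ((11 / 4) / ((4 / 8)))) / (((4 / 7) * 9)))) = -45396 / 1309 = -34.68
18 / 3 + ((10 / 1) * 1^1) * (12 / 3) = 46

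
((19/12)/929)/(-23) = -19/256404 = -0.00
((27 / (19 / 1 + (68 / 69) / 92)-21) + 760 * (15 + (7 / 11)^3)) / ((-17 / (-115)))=10691778710827 / 136531318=78310.08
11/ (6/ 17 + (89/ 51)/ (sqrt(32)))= 323136/ 2447 - 199716 * sqrt(2)/ 2447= 16.63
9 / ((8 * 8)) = 9 / 64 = 0.14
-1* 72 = -72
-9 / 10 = -0.90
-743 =-743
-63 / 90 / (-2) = 7 / 20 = 0.35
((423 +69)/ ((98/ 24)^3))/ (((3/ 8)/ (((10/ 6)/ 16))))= 236160/ 117649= 2.01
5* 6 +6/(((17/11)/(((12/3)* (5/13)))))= 35.97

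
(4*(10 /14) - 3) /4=-1 /28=-0.04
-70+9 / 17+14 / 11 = -12753 / 187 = -68.20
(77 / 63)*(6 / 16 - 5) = -407 / 72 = -5.65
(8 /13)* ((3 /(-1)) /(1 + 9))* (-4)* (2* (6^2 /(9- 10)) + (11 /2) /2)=-3324 /65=-51.14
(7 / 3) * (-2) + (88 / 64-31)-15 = -1183 / 24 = -49.29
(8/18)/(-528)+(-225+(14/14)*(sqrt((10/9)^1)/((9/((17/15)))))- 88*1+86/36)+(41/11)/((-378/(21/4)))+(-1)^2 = -735761/2376+17*sqrt(10)/405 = -309.53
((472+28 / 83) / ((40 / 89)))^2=760888099521 / 688900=1104497.17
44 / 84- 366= -7675 / 21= -365.48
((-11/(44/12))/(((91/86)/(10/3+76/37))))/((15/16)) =-63296/3885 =-16.29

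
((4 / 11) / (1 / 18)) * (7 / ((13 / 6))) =3024 / 143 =21.15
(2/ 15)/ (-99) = -2/ 1485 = -0.00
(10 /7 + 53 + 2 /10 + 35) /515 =3137 /18025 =0.17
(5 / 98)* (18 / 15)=3 / 49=0.06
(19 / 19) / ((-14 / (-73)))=73 / 14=5.21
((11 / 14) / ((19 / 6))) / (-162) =-11 / 7182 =-0.00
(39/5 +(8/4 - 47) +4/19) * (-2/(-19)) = -7028/1805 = -3.89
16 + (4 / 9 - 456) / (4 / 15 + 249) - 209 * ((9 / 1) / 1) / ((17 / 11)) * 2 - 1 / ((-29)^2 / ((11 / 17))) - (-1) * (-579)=-480958184528 / 160369449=-2999.06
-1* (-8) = 8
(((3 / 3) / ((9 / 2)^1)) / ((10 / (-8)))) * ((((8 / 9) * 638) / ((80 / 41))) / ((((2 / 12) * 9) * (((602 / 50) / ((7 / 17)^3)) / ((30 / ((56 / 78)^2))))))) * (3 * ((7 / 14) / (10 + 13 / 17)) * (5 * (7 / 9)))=-386811425 / 61401807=-6.30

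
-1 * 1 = -1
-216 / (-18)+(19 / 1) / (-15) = 161 / 15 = 10.73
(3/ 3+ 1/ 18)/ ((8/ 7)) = 0.92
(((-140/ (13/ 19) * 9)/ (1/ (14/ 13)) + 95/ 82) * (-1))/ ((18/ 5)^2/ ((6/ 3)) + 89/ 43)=231.82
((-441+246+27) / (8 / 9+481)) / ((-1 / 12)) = 18144 / 4337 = 4.18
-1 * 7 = -7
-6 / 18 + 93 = 278 / 3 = 92.67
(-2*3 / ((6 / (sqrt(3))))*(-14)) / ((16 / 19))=133*sqrt(3) / 8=28.80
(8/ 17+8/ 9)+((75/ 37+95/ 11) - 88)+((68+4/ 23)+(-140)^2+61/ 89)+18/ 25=62439293060291/ 3186718425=19593.60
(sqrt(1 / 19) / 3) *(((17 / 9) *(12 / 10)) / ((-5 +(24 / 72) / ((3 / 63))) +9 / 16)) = 544 *sqrt(19) / 35055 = 0.07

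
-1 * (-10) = 10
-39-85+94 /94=-123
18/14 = 9/7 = 1.29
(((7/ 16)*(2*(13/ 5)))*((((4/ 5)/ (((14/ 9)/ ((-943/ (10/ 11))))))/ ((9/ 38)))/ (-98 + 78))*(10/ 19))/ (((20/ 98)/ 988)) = 1632077447/ 2500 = 652830.98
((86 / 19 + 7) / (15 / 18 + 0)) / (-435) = -438 / 13775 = -0.03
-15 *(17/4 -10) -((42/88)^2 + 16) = 135563/1936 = 70.02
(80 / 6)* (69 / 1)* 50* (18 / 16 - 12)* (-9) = 4502250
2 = 2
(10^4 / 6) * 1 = 5000 / 3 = 1666.67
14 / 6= 7 / 3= 2.33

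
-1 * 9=-9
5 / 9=0.56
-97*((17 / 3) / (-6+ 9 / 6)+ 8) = -17654 / 27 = -653.85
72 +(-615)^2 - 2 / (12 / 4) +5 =378301.33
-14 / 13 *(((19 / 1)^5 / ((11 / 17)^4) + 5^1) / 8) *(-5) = 1809555455610 / 190333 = 9507313.26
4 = 4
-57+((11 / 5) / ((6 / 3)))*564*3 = 9021 / 5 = 1804.20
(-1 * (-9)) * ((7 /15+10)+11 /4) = 2379 /20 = 118.95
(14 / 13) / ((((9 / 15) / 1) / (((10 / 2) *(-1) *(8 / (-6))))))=1400 / 117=11.97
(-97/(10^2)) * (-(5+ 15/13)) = 388/65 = 5.97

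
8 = 8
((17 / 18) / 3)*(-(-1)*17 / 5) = 289 / 270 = 1.07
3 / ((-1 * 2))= -3 / 2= -1.50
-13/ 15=-0.87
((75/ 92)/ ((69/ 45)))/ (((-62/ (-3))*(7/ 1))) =0.00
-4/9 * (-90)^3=324000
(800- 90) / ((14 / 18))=6390 / 7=912.86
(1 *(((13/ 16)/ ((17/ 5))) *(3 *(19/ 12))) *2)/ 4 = 0.57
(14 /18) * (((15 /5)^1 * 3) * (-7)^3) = -2401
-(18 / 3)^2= -36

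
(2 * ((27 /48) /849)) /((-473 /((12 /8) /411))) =-3 /293418928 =-0.00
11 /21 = 0.52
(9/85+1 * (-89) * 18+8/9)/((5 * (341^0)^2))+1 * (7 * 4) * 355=36795731/3825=9619.80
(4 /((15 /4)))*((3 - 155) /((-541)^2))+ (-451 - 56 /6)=-2020964737 /4390215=-460.33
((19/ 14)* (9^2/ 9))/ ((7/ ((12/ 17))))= 1026/ 833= 1.23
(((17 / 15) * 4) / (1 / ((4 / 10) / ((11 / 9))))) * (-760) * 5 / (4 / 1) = -15504 / 11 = -1409.45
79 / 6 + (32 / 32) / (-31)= 2443 / 186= 13.13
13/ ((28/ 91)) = 169/ 4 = 42.25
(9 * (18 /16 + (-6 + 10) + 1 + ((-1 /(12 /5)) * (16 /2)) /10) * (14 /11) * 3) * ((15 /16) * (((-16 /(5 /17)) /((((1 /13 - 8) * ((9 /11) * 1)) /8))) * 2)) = 2580396 /103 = 25052.39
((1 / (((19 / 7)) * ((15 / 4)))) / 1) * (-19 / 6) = -14 / 45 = -0.31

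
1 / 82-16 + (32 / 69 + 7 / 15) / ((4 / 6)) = -68802 / 4715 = -14.59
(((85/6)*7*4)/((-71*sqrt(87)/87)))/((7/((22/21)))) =-3740*sqrt(87)/4473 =-7.80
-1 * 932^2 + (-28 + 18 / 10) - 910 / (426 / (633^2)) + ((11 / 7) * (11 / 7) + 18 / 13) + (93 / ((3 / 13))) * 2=-389805237167 / 226135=-1723772.25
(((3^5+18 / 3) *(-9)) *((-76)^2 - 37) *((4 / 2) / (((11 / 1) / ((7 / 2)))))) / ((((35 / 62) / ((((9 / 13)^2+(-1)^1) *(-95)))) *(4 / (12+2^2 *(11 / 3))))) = -4781183312.66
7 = 7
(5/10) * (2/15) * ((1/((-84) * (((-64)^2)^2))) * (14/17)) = -1/25669140480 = -0.00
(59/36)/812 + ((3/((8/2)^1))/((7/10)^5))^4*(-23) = -3039018077465184062984563/333212504058827716176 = -9120.36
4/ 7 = 0.57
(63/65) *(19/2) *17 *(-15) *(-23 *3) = 4212243/26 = 162009.35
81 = 81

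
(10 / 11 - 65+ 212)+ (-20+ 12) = 1539 / 11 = 139.91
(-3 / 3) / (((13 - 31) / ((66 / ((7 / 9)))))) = 33 / 7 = 4.71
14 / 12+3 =25 / 6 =4.17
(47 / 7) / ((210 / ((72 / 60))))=47 / 1225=0.04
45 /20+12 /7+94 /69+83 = 88.33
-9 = -9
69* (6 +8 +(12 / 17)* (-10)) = 8142 / 17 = 478.94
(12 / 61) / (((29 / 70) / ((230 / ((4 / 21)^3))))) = 111826575 / 7076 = 15803.64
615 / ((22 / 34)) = 10455 / 11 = 950.45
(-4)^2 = 16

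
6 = 6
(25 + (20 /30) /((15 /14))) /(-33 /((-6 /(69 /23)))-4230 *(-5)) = 2306 /1904985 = 0.00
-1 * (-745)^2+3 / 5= -2775122 / 5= -555024.40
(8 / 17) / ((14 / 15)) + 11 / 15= 2209 / 1785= 1.24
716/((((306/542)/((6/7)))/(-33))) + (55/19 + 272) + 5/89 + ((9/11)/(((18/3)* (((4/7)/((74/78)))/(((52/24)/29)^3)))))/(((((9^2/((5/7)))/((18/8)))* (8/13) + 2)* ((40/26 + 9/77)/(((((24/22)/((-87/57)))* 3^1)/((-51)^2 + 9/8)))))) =-668977634143132294252430603/18792957876921793494468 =-35597.25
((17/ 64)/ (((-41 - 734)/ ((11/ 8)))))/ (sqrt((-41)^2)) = -187/ 16268800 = -0.00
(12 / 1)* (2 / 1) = 24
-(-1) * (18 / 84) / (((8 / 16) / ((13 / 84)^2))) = 169 / 16464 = 0.01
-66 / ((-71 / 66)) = 4356 / 71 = 61.35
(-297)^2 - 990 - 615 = 86604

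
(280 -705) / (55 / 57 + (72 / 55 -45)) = 1332375 / 133946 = 9.95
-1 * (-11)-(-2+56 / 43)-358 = -14891 / 43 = -346.30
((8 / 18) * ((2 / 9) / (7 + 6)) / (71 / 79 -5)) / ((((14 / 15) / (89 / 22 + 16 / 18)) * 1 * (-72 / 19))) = 0.00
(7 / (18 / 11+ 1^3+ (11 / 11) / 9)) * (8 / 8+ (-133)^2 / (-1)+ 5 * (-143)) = -12753279 / 272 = -46887.06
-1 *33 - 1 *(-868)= 835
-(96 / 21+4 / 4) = -39 / 7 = -5.57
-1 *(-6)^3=216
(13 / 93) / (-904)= -13 / 84072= -0.00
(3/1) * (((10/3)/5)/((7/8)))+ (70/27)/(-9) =3398/1701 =2.00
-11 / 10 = -1.10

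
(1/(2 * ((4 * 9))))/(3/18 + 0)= 1/12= 0.08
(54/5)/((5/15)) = 162/5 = 32.40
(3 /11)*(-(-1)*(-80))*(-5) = 1200 /11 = 109.09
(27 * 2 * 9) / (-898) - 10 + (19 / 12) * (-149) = -1327915 / 5388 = -246.46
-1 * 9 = -9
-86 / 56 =-1.54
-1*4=-4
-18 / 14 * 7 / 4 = -9 / 4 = -2.25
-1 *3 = -3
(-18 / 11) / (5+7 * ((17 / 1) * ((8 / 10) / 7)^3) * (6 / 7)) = -771750 / 2429933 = -0.32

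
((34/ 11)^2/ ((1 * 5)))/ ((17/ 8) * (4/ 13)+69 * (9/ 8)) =120224/ 4925305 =0.02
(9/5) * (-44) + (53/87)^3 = -260022803/3292515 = -78.97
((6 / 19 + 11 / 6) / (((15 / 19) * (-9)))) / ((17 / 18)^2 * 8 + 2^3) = -49 / 2452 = -0.02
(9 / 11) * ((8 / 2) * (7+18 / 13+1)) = 4392 / 143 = 30.71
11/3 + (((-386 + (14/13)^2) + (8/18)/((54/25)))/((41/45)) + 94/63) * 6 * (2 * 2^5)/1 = -70513402537/436527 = -161532.74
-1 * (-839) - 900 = -61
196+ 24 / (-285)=18612 / 95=195.92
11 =11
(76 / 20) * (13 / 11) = 4.49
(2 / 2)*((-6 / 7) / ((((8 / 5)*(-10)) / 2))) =3 / 28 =0.11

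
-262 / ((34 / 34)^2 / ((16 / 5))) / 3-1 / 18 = -25157 / 90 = -279.52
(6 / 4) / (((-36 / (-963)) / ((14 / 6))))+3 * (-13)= 54.62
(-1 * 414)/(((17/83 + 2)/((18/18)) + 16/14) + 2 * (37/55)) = -13229370/149969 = -88.21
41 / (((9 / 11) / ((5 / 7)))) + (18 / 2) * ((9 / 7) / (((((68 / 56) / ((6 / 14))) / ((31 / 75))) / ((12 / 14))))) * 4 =7793377 / 187425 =41.58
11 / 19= 0.58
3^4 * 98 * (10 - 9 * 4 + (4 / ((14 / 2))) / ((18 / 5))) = -205128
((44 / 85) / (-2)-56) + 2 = -4612 / 85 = -54.26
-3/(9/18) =-6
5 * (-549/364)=-2745/364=-7.54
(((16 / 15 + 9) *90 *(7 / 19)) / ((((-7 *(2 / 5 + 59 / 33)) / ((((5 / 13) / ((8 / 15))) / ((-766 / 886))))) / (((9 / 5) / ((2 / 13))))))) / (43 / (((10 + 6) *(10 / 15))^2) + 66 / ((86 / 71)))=8201188828800 / 2115497041127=3.88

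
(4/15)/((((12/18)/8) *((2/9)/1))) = 72/5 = 14.40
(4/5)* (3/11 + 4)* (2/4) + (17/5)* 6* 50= 56194/55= 1021.71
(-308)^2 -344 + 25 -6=94539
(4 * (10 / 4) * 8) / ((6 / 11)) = 440 / 3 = 146.67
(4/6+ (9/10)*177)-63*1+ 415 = 15359/30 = 511.97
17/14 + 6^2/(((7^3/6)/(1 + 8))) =4721/686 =6.88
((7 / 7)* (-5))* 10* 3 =-150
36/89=0.40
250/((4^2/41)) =5125/8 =640.62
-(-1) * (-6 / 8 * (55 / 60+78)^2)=-896809 / 192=-4670.88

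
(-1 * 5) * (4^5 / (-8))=640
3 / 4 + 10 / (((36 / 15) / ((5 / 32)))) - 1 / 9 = 743 / 576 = 1.29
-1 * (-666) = 666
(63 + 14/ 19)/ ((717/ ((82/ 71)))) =99302/ 967233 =0.10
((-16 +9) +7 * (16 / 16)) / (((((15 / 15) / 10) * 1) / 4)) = 0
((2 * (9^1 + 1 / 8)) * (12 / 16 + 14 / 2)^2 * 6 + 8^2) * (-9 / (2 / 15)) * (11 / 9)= -35063655 / 64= -547869.61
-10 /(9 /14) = -140 /9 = -15.56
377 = 377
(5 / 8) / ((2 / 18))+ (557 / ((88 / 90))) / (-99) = -125 / 968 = -0.13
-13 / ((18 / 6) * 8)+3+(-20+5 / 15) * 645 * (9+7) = -4870981 / 24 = -202957.54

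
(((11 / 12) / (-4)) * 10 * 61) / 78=-3355 / 1872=-1.79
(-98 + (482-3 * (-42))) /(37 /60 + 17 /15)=2040 /7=291.43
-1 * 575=-575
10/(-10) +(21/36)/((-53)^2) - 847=-848.00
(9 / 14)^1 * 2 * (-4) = -36 / 7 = -5.14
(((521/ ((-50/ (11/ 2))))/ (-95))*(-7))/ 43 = -40117/ 408500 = -0.10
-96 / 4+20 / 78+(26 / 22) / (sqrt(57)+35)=-11879503 / 501072 - 13*sqrt(57) / 12848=-23.72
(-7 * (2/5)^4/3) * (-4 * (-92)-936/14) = -33728/1875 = -17.99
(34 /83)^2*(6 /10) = 0.10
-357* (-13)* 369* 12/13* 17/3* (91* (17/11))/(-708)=-1154815389/649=-1779376.56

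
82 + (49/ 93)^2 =711619/ 8649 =82.28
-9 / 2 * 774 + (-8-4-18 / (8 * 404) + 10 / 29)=-163773781 / 46864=-3494.66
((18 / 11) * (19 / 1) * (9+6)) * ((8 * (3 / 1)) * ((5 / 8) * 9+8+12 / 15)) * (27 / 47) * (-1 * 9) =-431569458 / 517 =-834757.17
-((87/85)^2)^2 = -57289761/52200625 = -1.10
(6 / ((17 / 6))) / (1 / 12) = 432 / 17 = 25.41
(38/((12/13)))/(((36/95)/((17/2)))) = 398905/432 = 923.39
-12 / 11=-1.09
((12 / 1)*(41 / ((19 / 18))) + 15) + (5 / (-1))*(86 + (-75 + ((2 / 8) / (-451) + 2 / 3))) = 43473077 / 102828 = 422.77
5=5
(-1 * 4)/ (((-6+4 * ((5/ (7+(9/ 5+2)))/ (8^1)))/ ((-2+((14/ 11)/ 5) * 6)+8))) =178848/ 34265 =5.22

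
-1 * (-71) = 71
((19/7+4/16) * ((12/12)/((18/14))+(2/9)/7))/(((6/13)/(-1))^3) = -3099967/127008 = -24.41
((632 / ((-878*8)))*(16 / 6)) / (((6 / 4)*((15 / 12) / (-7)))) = 17696 / 19755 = 0.90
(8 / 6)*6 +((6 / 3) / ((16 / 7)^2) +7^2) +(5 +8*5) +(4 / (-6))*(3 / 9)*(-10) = 120505 / 1152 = 104.61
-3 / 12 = -1 / 4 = -0.25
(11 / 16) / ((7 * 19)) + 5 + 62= 142587 / 2128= 67.01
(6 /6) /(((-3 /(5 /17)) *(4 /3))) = -5 /68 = -0.07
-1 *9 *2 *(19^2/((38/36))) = -6156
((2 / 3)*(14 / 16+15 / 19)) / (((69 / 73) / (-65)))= -76.31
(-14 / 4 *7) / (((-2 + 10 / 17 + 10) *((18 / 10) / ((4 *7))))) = -29155 / 657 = -44.38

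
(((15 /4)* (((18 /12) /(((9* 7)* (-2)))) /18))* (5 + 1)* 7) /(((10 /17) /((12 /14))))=-17 /112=-0.15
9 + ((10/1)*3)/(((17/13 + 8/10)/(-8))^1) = -14367/137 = -104.87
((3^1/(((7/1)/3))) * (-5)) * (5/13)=-225/91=-2.47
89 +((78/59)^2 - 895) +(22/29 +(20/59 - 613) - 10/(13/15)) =-1873614459/1312337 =-1427.69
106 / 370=53 / 185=0.29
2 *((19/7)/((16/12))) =57/14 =4.07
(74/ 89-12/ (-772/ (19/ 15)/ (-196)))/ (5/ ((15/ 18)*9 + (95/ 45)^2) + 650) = -251835181/ 54101538050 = -0.00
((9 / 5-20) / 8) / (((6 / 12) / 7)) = -637 / 20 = -31.85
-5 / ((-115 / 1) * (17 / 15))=15 / 391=0.04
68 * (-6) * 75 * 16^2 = -7833600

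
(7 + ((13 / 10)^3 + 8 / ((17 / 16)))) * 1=284349 / 17000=16.73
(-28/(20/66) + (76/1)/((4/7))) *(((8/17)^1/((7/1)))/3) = 232/255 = 0.91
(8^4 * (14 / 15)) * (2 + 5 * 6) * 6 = 3670016 / 5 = 734003.20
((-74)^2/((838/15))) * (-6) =-246420/419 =-588.11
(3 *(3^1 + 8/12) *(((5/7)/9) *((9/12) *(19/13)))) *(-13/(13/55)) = -52.63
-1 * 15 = -15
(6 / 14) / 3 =1 / 7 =0.14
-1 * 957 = -957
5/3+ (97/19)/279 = 8932/5301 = 1.68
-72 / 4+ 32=14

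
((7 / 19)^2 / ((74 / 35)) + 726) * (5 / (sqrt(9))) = 96980395 / 80142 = 1210.11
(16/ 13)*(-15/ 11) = -1.68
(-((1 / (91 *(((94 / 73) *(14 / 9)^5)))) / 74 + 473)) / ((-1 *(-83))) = -161028332763569 / 28256556578432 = -5.70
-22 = -22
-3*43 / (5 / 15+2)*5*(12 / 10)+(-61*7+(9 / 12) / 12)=-84969 / 112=-758.65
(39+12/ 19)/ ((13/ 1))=753/ 247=3.05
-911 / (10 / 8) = -3644 / 5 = -728.80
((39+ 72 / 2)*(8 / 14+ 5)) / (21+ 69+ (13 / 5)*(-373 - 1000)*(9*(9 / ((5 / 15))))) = -1625 / 3373111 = -0.00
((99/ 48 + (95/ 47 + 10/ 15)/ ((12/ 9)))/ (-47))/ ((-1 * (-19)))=-3067/ 671536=-0.00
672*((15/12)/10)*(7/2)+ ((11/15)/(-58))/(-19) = 4859831/16530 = 294.00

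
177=177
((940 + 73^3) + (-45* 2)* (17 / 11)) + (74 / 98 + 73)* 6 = 210350377 / 539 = 390260.44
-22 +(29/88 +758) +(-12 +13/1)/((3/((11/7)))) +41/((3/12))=900.85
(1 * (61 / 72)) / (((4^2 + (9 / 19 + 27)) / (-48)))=-1159 / 1239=-0.94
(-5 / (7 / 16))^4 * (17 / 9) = 696320000 / 21609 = 32223.61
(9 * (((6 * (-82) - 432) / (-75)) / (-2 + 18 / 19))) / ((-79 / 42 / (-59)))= -32627826 / 9875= -3304.08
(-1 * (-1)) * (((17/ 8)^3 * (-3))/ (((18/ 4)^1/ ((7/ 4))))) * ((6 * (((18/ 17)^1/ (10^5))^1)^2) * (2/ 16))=-9639/ 10240000000000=-0.00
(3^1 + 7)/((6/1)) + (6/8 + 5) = 89/12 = 7.42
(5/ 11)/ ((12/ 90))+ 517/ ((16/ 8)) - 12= 2749/ 11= 249.91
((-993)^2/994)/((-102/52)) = -4272879/8449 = -505.73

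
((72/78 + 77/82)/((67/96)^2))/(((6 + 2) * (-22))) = -571680/26319007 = -0.02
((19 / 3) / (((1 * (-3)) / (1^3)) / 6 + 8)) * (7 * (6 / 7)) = 76 / 15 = 5.07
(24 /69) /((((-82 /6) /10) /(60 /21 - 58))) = 92640 /6601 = 14.03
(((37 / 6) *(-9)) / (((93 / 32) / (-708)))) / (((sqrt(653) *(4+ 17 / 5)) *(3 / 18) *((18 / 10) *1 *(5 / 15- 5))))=-283200 *sqrt(653) / 141701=-51.07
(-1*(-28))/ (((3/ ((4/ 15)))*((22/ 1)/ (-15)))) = -56/ 33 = -1.70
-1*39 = -39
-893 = -893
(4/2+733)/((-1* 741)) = -245/247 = -0.99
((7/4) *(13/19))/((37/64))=1456/703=2.07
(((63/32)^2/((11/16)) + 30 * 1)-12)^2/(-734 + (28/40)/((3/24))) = -461538135/601677824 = -0.77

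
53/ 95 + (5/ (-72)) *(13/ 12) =39617/ 82080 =0.48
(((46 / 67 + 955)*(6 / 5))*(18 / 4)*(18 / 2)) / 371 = 15559533 / 124285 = 125.19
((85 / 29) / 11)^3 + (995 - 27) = 31423596837 / 32461759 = 968.02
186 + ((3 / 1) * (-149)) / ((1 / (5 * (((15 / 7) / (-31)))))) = 73887 / 217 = 340.49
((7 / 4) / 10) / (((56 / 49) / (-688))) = -2107 / 20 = -105.35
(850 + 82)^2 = 868624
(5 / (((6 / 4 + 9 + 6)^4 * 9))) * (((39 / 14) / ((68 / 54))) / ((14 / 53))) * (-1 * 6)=-13780 / 36587859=-0.00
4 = 4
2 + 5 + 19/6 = 61/6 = 10.17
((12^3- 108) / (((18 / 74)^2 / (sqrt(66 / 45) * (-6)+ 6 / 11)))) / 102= 27380 / 187- 5476 * sqrt(330) / 51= -1804.10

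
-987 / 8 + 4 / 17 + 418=294.86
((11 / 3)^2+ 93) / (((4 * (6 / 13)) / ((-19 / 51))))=-118313 / 5508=-21.48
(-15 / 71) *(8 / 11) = -120 / 781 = -0.15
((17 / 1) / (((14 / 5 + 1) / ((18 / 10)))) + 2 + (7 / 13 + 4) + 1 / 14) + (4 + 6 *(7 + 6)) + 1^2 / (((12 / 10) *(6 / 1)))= 6025307 / 62244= 96.80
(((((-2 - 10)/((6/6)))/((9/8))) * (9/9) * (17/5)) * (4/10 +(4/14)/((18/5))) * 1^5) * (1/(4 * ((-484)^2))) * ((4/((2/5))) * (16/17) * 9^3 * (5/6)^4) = -18875/307461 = -0.06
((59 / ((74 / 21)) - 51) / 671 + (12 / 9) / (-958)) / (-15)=3742103 / 1070291970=0.00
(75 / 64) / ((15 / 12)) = 15 / 16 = 0.94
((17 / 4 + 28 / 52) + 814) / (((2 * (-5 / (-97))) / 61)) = 251928109 / 520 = 484477.13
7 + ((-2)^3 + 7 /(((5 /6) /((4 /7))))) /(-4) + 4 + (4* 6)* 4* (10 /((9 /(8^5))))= 52428977 /15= 3495265.13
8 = 8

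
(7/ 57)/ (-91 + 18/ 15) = -35/ 25593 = -0.00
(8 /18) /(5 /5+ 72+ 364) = 4 /3933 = 0.00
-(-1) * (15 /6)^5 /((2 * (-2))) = -3125 /128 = -24.41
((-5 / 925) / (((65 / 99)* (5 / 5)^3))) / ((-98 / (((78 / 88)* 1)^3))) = 41067 / 701993600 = 0.00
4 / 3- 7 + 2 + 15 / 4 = 1 / 12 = 0.08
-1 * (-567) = 567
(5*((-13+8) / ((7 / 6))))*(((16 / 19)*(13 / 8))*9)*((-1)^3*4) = 140400 / 133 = 1055.64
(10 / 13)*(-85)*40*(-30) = 1020000 / 13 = 78461.54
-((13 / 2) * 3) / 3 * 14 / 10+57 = 479 / 10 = 47.90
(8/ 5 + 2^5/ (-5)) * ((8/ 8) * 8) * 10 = -384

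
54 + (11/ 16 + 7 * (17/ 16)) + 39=809/ 8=101.12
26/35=0.74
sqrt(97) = 9.85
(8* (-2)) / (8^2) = -1 / 4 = -0.25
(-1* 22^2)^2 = 234256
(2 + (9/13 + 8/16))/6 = 83/156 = 0.53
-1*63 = -63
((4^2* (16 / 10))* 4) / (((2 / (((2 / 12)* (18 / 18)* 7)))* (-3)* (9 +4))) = -896 / 585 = -1.53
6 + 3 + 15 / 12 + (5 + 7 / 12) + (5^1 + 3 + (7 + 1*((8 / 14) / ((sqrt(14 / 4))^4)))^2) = 51875141 / 705894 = 73.49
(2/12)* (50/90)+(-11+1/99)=-6473/594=-10.90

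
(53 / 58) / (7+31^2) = 53 / 56144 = 0.00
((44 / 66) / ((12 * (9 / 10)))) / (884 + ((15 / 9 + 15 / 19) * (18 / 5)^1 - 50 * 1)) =95 / 1297134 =0.00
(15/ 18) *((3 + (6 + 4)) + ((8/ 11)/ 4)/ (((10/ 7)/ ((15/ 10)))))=1451/ 132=10.99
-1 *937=-937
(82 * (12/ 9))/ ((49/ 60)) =6560/ 49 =133.88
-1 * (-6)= 6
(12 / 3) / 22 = 2 / 11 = 0.18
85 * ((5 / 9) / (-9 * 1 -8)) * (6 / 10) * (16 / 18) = -40 / 27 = -1.48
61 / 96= 0.64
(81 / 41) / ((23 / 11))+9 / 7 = 2.23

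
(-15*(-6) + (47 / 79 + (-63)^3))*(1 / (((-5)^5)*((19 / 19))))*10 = 39493112 / 49375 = 799.86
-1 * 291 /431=-291 /431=-0.68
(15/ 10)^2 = 9/ 4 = 2.25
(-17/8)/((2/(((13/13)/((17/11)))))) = -11/16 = -0.69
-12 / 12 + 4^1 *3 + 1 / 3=34 / 3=11.33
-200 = -200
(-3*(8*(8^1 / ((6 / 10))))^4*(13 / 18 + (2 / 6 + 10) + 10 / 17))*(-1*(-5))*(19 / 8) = -221829529600000 / 4131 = -53698748390.22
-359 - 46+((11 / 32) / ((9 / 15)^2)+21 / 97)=-11281357 / 27936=-403.83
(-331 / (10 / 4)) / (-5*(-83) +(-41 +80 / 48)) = -1986 / 5635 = -0.35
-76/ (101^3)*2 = -152/ 1030301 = -0.00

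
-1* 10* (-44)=440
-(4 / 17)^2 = -16 / 289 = -0.06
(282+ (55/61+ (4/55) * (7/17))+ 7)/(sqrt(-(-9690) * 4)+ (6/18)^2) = -148826232/179064747565+ 2678872176 * sqrt(9690)/179064747565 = 1.47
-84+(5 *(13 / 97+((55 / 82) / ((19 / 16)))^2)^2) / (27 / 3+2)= -3198030777656545951 / 38114127669584219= -83.91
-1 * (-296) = 296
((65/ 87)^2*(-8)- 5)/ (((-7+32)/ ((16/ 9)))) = -229264/ 340605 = -0.67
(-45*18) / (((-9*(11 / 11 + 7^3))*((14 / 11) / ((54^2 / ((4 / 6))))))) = 1082565 / 1204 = 899.14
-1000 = -1000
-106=-106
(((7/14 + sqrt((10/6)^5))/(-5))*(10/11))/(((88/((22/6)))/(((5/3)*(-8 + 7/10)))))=73/1584 + 1825*sqrt(15)/21384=0.38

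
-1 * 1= -1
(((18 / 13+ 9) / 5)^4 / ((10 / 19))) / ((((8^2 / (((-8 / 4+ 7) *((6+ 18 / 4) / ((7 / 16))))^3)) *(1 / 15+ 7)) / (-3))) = -613415774250 / 1513733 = -405233.80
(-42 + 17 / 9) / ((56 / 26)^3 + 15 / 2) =-1586234 / 691731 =-2.29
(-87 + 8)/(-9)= 79/9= 8.78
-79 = -79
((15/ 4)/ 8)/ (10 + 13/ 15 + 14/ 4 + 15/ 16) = 225/ 7346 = 0.03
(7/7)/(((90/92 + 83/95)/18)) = 78660/8093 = 9.72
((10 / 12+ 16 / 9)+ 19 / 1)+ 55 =1379 / 18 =76.61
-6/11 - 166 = -166.55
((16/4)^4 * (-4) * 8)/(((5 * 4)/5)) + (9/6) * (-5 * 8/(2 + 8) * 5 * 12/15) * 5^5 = -77048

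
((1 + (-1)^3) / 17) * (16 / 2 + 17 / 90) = 0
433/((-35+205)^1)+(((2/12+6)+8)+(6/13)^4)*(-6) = -401661457/4855370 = -82.73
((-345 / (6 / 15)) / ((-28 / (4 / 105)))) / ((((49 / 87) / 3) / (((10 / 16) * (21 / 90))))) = 10005 / 10976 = 0.91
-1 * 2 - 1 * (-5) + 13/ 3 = 22/ 3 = 7.33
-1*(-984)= 984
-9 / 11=-0.82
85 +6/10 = 428/5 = 85.60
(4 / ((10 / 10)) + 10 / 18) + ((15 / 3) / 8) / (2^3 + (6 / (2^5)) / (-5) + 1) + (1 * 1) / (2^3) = 81743 / 17208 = 4.75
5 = 5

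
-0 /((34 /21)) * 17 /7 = 0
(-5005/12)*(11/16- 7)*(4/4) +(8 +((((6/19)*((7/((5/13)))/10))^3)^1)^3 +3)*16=663876687615041273291275333211/236343528646728515625000000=2808.95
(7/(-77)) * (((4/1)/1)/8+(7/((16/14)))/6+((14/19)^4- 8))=38685863/68809488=0.56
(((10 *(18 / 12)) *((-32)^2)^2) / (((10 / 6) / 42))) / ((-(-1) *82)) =4833679.61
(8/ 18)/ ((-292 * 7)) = -1/ 4599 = -0.00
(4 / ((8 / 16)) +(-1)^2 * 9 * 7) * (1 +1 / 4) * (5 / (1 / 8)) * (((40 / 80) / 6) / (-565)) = -355 / 678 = -0.52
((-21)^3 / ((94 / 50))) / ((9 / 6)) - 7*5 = -155995 / 47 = -3319.04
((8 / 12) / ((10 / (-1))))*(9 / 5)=-3 / 25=-0.12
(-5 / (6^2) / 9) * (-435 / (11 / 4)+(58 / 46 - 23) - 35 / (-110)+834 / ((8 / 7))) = -309305 / 36432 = -8.49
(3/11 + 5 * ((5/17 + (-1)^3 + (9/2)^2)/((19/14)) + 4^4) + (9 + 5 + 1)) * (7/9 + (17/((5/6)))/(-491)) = 158048106091/157007070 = 1006.63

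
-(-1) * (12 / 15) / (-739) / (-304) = 1 / 280820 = 0.00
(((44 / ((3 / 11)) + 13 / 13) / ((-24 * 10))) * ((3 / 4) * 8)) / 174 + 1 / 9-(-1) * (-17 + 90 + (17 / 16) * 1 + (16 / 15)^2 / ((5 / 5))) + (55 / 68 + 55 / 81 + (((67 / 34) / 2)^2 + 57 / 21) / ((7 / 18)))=286909774919 / 3326418900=86.25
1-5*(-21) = 106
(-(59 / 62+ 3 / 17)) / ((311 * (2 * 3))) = -1189 / 1966764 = -0.00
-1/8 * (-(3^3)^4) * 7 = 3720087/8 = 465010.88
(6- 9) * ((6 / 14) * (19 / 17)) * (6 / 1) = -1026 / 119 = -8.62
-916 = -916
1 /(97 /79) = 79 /97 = 0.81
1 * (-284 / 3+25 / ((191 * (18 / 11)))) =-325189 / 3438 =-94.59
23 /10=2.30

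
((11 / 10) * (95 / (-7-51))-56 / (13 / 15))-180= -371597 / 1508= -246.42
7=7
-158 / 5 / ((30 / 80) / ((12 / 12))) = -1264 / 15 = -84.27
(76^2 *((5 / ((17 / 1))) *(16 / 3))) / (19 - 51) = -14440 / 51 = -283.14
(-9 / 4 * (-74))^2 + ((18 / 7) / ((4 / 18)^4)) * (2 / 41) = 7971048 / 287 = 27773.69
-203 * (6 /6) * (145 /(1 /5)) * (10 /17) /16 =-735875 /136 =-5410.85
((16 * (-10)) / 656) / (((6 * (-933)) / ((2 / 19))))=10 / 2180421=0.00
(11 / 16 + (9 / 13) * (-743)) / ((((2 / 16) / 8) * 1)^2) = -27353344 / 13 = -2104103.38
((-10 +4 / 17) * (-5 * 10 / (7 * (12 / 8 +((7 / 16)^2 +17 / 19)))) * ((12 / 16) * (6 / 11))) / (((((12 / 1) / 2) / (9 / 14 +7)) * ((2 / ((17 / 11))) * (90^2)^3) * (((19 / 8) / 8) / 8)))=4547072 / 8257363186235625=0.00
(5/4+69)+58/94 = 13323/188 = 70.87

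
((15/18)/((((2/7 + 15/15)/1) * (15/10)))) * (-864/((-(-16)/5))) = -116.67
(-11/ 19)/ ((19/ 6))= -66/ 361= -0.18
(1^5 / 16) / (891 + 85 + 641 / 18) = 9 / 145672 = 0.00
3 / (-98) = -3 / 98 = -0.03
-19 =-19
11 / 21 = 0.52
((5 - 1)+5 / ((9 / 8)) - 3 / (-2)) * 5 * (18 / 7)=895 / 7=127.86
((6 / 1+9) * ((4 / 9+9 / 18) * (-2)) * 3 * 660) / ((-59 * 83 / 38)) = 2131800 / 4897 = 435.33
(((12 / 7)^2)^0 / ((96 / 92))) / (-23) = -1 / 24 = -0.04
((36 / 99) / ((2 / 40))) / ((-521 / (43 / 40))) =-86 / 5731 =-0.02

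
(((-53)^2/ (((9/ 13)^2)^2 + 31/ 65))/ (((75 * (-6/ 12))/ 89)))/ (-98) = 134722237/ 1399440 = 96.27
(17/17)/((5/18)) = 18/5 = 3.60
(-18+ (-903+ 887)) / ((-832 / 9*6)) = 0.06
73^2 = 5329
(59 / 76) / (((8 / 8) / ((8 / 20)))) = 0.31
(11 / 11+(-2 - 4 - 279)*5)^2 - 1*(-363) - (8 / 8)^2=2028138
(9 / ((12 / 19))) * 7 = 399 / 4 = 99.75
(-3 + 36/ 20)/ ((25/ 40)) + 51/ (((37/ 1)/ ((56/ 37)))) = 0.17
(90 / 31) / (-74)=-45 / 1147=-0.04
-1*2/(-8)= 1/4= 0.25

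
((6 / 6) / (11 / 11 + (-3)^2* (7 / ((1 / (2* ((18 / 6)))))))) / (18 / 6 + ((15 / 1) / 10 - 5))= -2 / 379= -0.01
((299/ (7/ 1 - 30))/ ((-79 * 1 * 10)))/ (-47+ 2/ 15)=-0.00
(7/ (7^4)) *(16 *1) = 0.05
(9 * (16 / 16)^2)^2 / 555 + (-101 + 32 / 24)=-55234 / 555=-99.52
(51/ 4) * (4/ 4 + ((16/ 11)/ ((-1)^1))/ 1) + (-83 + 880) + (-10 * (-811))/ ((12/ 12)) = 391653/ 44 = 8901.20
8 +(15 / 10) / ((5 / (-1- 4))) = 13 / 2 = 6.50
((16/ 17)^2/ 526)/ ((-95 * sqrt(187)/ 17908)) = -208384 * sqrt(187)/ 122751305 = -0.02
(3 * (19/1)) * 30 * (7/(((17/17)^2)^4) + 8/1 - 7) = 13680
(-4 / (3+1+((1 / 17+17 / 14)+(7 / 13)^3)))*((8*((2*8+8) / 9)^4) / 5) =-68535713792 / 1149741945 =-59.61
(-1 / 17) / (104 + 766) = -1 / 14790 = -0.00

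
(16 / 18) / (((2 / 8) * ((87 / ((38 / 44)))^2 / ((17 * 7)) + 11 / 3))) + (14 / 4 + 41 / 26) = 175960990 / 34388211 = 5.12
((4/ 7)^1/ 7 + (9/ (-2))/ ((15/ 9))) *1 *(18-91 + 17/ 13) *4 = 2391512/ 3185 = 750.87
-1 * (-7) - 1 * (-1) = 8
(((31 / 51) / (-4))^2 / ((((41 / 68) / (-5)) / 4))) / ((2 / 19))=-91295 / 12546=-7.28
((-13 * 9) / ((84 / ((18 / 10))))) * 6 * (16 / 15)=-2808 / 175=-16.05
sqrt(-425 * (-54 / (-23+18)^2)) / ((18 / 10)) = 5 * sqrt(102) / 3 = 16.83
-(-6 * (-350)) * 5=-10500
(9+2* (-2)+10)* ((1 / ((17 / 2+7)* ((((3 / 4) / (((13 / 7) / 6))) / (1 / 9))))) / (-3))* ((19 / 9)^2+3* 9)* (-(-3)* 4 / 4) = -94640 / 67797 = -1.40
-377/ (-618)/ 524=377/ 323832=0.00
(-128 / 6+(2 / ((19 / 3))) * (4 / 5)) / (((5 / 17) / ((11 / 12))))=-280874 / 4275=-65.70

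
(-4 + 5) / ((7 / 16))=16 / 7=2.29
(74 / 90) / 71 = 37 / 3195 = 0.01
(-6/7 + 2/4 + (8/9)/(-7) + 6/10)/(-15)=-73/9450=-0.01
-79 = -79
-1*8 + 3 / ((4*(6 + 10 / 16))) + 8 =6 / 53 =0.11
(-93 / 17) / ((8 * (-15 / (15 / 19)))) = 93 / 2584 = 0.04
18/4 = 9/2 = 4.50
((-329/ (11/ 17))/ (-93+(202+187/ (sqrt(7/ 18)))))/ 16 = 4267459/ 96144400 - 285243 *sqrt(14)/ 8740400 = -0.08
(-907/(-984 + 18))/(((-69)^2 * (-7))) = -907/32193882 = -0.00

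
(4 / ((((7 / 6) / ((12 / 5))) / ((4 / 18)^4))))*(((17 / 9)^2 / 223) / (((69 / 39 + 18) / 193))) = 371251712 / 118445503365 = 0.00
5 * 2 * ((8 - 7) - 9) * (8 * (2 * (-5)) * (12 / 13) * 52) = 307200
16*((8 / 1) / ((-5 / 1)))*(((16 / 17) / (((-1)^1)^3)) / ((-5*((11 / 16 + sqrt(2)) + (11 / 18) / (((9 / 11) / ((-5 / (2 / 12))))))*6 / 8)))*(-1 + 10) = 4586471424*sqrt(2) / 37258662425 + 99617734656 / 37258662425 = 2.85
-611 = -611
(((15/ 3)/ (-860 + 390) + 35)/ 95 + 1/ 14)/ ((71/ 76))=54976/ 116795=0.47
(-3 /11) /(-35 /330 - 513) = 18 /33865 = 0.00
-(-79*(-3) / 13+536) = -7205 / 13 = -554.23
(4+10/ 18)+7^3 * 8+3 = 24764/ 9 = 2751.56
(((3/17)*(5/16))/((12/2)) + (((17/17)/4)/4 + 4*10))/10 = 21799/5440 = 4.01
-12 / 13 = -0.92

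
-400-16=-416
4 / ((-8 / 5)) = -5 / 2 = -2.50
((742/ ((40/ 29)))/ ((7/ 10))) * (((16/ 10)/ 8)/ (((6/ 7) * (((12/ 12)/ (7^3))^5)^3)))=1151287284693491240881037435841545626738513/ 60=19188121411558187348017290000000000000000.00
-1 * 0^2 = 0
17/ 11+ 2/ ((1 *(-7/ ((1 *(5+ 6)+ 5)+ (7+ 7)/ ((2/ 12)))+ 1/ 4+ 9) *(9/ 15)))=1.91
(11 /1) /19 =11 /19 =0.58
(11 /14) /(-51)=-11 /714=-0.02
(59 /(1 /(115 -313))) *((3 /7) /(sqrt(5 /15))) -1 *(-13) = 13 -35046 *sqrt(3) /7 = -8658.64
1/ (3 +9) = 1/ 12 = 0.08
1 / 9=0.11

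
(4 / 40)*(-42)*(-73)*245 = 75117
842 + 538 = 1380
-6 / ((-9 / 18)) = 12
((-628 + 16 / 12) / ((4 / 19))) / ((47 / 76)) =-14440 / 3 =-4813.33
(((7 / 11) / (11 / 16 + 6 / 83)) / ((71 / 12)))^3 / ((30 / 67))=15500854352019456 / 2446789480580741945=0.01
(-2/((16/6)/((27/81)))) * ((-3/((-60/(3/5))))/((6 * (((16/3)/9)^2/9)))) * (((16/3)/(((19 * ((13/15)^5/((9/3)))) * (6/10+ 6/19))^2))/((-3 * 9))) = 46708681640625/59360763722244608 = 0.00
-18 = -18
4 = 4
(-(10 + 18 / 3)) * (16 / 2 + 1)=-144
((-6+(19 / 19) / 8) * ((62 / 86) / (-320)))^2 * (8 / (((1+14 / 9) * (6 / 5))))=6368547 / 13935247360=0.00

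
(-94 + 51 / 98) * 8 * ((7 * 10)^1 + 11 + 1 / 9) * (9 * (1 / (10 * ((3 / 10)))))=-26750120 / 147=-181973.61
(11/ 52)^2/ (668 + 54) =121/ 1952288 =0.00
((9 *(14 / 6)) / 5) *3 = 63 / 5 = 12.60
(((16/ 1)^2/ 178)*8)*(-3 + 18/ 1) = 15360/ 89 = 172.58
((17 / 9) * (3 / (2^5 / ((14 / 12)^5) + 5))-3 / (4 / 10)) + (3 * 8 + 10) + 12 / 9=56160227 / 1997202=28.12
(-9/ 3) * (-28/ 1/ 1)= 84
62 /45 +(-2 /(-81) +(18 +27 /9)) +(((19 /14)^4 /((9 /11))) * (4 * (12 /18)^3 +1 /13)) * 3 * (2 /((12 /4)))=9971964341 /303390360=32.87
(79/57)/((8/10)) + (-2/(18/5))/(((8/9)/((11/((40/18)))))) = -1.36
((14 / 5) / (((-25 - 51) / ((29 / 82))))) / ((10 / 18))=-1827 / 77900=-0.02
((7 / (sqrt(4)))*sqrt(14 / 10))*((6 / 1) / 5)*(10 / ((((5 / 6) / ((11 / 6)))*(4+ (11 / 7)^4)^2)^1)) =2663338062*sqrt(35) / 14695500625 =1.07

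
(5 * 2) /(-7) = -10 /7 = -1.43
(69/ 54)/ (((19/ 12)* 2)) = 23/ 57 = 0.40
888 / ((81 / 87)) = 8584 / 9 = 953.78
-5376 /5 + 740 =-1676 /5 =-335.20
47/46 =1.02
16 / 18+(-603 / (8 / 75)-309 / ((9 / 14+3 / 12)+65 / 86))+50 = -827458177 / 142920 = -5789.66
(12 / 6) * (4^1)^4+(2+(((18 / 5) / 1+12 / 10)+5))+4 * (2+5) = 2759 / 5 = 551.80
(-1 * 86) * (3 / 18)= -43 / 3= -14.33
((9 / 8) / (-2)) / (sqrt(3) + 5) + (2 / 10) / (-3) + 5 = 9 * sqrt(3) / 352 + 25373 / 5280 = 4.85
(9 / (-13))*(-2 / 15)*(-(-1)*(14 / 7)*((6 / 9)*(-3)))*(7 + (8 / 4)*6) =-456 / 65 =-7.02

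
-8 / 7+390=2722 / 7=388.86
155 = 155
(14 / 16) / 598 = 7 / 4784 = 0.00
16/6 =8/3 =2.67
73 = 73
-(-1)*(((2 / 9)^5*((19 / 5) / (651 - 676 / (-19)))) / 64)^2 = 130321 / 59335316225658202500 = 0.00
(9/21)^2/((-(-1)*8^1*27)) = 1/1176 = 0.00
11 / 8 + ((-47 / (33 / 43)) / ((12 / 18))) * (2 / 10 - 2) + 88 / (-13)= 914973 / 5720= 159.96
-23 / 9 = -2.56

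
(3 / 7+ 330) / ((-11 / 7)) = -2313 / 11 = -210.27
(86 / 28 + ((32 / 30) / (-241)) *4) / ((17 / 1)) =154549 / 860370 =0.18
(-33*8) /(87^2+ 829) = -132 /4199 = -0.03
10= 10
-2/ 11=-0.18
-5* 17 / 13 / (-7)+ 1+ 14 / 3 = 1802 / 273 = 6.60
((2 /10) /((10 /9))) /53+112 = 296809 /2650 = 112.00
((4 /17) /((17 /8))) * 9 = 288 /289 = 1.00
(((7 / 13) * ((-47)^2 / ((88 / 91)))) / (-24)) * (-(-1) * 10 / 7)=-77315 / 1056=-73.21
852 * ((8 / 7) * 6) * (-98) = -572544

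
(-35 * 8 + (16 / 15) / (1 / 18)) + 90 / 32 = -20639 / 80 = -257.99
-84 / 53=-1.58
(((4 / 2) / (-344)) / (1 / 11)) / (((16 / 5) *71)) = -55 / 195392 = -0.00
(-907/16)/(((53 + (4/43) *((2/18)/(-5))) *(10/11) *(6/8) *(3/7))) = -3003077/820408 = -3.66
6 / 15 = 2 / 5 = 0.40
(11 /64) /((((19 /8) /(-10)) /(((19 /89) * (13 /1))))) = -2.01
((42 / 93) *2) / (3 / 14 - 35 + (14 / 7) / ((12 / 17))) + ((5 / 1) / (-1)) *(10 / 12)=-523553 / 124806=-4.19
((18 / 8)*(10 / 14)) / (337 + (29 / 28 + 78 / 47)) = 235 / 49671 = 0.00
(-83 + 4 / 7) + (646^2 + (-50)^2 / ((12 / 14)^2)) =26500090 / 63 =420636.35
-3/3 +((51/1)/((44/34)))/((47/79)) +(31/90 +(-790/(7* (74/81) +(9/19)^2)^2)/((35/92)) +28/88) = 225891132386989249/12202753317726510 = 18.51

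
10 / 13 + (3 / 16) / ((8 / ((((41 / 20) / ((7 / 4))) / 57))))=851733 / 1106560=0.77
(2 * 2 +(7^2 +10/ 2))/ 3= 58/ 3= 19.33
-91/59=-1.54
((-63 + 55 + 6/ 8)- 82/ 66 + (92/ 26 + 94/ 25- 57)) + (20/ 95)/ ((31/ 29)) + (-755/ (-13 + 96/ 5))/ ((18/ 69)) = -13260650719/ 25268100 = -524.80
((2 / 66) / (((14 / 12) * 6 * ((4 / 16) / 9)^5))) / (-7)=-20155392 / 539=-37394.05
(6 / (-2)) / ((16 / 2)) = -3 / 8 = -0.38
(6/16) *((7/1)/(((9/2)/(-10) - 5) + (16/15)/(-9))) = -0.47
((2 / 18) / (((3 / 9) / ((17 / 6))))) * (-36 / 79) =-34 / 79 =-0.43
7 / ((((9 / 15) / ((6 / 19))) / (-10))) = -36.84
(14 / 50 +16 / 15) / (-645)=-101 / 48375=-0.00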